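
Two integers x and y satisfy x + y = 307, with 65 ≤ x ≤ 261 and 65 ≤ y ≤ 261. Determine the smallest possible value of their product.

15730

Since x + y is fixed, pushing one of them to its bound minimizes the product.
At the endpoint x = 65, y = 307 − 65 = 242, so xy = 65 × 242 = 15730.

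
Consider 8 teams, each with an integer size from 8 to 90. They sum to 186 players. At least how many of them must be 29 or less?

If only k of them are at most 29, the other 8 − k are at least 30, so the total is at least (8 − k)·30 + k·8.
This is ≤ 186, so (8 − k)·30 + 8k ≤ 186, which gives k ≥ 3.
Exactly 3 works: 3 values at 8 and 5 at 30 total 174; raise one of the low values by 12 (still ≤ 29) to hit 186.

3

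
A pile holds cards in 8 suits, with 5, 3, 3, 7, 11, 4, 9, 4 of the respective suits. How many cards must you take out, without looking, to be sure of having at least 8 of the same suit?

41

In the worst case you take as many as possible of each suit without reaching 8: 5 + 3 + 3 + 7 + 7 + 4 + 7 + 4 = 40.
The next one must give 8 of some suit, so 40 + 1 = 41.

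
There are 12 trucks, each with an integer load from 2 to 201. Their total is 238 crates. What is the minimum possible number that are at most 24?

3

Each value above 24 is at least 25, contributing at least 25 − 2 = 23 above the floor 2.
The sum exceeds the floor total 24 by 214, so at most ⌊214/23⌋ = 9 exceed 24, and at least 3 are ≤ 24.
Exactly 3 works: 3 values at 2 and 9 at 25 total 231; raise one of the low values by 7 (still ≤ 24) to hit 238.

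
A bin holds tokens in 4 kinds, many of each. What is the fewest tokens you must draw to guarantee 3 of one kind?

9

You could draw 2 of every kind without reaching 3 of any — 8 in all.
One more forces 3 of some kind, so 8 + 1 = 9.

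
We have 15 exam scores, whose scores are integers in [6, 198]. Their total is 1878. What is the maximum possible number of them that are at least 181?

With k values at 181 or above and the rest at least 6, the sum is at least 90 + 175k.
Since the sum is 1878, we need 175k ≤ 1788, i.e. k ≤ 10.
k = 10 is achieved by 10 values at 181 and 5 at 6, total 1840; add 38 to one value (staying below 181) to reach 1878.

10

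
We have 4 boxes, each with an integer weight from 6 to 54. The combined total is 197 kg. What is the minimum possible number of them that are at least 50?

Each value short of 50 is at most 49, costing at least 54 − 49 = 5 against the maximum total of 216.
We can afford to lose at most 216 − 197 = 19, so at most ⌊19/5⌋ = 3 fall short, and at least 1 are ≥ 50.
Exactly 1 works: 1 value at 54 and 3 at 49 total 201; lower one of the high values by 4 (still ≥ 50) to hit 197.

1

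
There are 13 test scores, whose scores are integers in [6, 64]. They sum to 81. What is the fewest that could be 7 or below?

If only k of them are at most 7, the other 13 − k are at least 8, so the total is at least (13 − k)·8 + k·6.
This is ≤ 81, so (13 − k)·8 + 6k ≤ 81, which gives k ≥ 12.
Exactly 12 works: 12 values at 6 and 1 at 8 total 80; raise one of the low values by 1 (still ≤ 7) to hit 81.

12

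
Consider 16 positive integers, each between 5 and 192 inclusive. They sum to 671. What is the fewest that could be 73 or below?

Each value above 73 is at least 74, contributing at least 74 − 5 = 69 above the floor 5.
The sum exceeds the floor total 80 by 591, so at most ⌊591/69⌋ = 8 exceed 73, and at least 8 are ≤ 73.
Exactly 8 works: 8 values at 5 and 8 at 74 total 632; raise one of the low values by 39 (still ≤ 73) to hit 671.

8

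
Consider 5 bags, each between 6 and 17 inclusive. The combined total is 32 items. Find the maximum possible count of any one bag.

8

Maximizing one value means minimizing the remaining 4.
The other 4 contribute at least 4 × 6 = 24, leaving at most 32 − 24 = 8.
Since 8 ≤ 17, this is achievable: one at 8 and 4 at 6.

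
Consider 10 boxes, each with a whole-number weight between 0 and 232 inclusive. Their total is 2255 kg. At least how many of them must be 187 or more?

If only k of them are at least 187, the other 10 − k are at most 186, so the total is at most k·232 + (10 − k)·186.
This must reach 2255, so k·232 + (10 − k)·186 ≥ 2255, giving k ≥ 9.
Exactly 9 works: 9 values at 232 and 1 at 186 total 2274; lower one of the high values by 19 (still ≥ 187) to hit 2255.

9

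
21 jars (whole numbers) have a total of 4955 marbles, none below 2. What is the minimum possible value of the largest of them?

Some value must be at least ⌈4955/21⌉ = 236, since 21 × 235 = 4935 < 4955.
Achievable: 20 of them at 236 and 1 at 235 total 4955.

236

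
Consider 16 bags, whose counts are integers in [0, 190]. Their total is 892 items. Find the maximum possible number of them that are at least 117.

If k of the values are ≥ 117, the total is ≥ 117k + 0(16 − k).
Setting 117k + 0(16 − k) ≤ 892 gives 117k ≤ 892, so k ≤ 7.
k = 7 is achieved by 7 values at 117 and 9 at 0, total 819; add 73 to one value (staying below 117) to reach 892.

7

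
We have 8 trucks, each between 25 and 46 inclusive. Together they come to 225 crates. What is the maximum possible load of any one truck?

46

To make one truck as large as possible, make the other 7 as small as possible.
The other 7 contribute at least 7 × 25 = 175, leaving at most 225 − 175 = 50.
But each truck is capped at 46, so the maximum is 46.
Achievable: one at 46 and the other 7 totalling 179, which fits since 7 × 25 ≤ 179 ≤ 7 × 46.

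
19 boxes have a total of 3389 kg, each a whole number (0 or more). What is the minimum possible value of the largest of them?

179

The 19 values sum to 3389, so their maximum is at least ⌈3389/19⌉ = 179.
Taking 12 copies of 178 and 7 copies of 179 gives exactly 3389, so 179 is attained.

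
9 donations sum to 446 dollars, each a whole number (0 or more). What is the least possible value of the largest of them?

Some value must be at least ⌈446/9⌉ = 50, since 9 × 49 = 441 < 446.
Taking 4 copies of 49 and 5 copies of 50 gives exactly 446, so 50 is attained.

50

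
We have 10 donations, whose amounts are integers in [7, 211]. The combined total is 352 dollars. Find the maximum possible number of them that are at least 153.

1

Suppose k of them are at least 153. Those contribute at least 153 each and the other 10 − k at least 7 each.
So the total is at least 153k + 7(10 − k) = 70 + 146k. This must be ≤ 352, giving k ≤ 1.
k = 1 is achieved by 1 value at 153 and 9 at 7, total 216; add 136 to one value (staying below 153) to reach 352.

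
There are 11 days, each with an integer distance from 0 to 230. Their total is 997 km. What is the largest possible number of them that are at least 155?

6

Suppose k of them are at least 155. Those contribute at least 155 each and the other 11 − k at least 0 each.
So the total is at least 155k + 0(11 − k) = 0 + 155k. This must be ≤ 997, giving k ≤ 6.
k = 6 is achieved by 6 values at 155 and 5 at 0, total 930; add 67 to one value (staying below 155) to reach 997.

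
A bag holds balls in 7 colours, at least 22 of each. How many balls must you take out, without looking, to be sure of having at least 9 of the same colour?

57

You could draw 8 of every colour without reaching 9 of any — 56 in all.
One more forces 9 of some colour, so 56 + 1 = 57.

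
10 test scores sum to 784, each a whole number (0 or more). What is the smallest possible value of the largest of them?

79

The average is 784/10 > 78, so not all 10 can be 78 or less; the largest is ≥ 79.
Achievable: 4 of them at 79 and 6 at 78 total 784.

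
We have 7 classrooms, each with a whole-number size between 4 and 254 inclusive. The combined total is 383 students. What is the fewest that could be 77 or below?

3

Each value above 77 is at least 78, contributing at least 78 − 4 = 74 above the floor 4.
The sum exceeds the floor total 28 by 355, so at most ⌊355/74⌋ = 4 exceed 77, and at least 3 are ≤ 77.
Exactly 3 works: 3 values at 4 and 4 at 78 total 324; raise one of the low values by 59 (still ≤ 77) to hit 383.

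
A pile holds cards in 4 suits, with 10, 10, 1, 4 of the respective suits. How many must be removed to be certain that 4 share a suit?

11

In the worst case you take as many as possible of each suit without reaching 4: 3 + 3 + 1 + 3 = 10.
The next one must give 4 of some suit, so 10 + 1 = 11.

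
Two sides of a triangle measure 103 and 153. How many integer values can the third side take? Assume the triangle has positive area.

The triangle inequality gives |103 − 153| < c < 103 + 153, i.e. 50 < c < 256.
So c can be any integer from 51 to 255: 205 values.

205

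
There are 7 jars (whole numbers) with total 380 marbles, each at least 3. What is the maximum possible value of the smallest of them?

If every one of the 7 were at least 55, the total would be at least 7 × 55 = 385 > 380.
Taking 5 copies of 54 and 2 copies of 55 gives exactly 380, so 54 is attained.

54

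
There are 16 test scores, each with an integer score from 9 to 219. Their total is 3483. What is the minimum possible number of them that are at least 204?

If only k of them are at least 204, the other 16 − k are at most 203, so the total is at most k·219 + (16 − k)·203.
This must reach 3483, so k·219 + (16 − k)·203 ≥ 3483, giving k ≥ 15.
Exactly 15 works: 15 values at 219 and 1 at 203 total 3488; lower one of the high values by 5 (still ≥ 204) to hit 3483.

15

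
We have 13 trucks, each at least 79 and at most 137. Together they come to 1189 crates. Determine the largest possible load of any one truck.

Maximizing one value means minimizing the remaining 12.
The other 12 contribute at least 12 × 79 = 948, leaving at most 1189 − 948 = 241.
But each truck is capped at 137, so the maximum is 137.
Achievable: one at 137 and the other 12 totalling 1052, which fits since 12 × 79 ≤ 1052 ≤ 12 × 137.

137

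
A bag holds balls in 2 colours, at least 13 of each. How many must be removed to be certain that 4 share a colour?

In the worst case you draw 3 of each of the 2 colours: 2 × 3 = 6.
One more forces 4 of some colour, so 6 + 1 = 7.

7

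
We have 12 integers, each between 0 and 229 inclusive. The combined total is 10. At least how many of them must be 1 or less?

7

If only k of them are at most 1, the other 12 − k are at least 2, so the total is at least (12 − k)·2 + k·0.
This is ≤ 10, so (12 − k)·2 + 0k ≤ 10, which gives k ≥ 7.
Exactly 7 works: 7 values at 0 and 5 at 2 total 10.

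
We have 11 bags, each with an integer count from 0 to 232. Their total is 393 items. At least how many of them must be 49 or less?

4

Let j be the number exceeding 49. Then the total is ≥ 50·j + 0·(11 − j) = 0 + 50j.
So 50j ≤ 393 and j ≤ 7; hence at least 11 − 7 = 4 are ≤ 49.
Exactly 4 works: 4 values at 0 and 7 at 50 total 350; raise one of the low values by 43 (still ≤ 49) to hit 393.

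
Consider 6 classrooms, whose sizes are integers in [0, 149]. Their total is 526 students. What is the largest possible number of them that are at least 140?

If k of the values are ≥ 140, the total is ≥ 140k + 0(6 − k).
Setting 140k + 0(6 − k) ≤ 526 gives 140k ≤ 526, so k ≤ 3.
k = 3 is achieved by 3 values at 140 and 3 at 0, total 420; add 106 to one value (staying below 140) to reach 526.

3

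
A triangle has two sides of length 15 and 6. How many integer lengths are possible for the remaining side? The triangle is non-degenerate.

The triangle inequality gives |15 − 6| < c < 15 + 6, i.e. 9 < c < 21.
So c can be any integer from 10 to 20: 11 values.

11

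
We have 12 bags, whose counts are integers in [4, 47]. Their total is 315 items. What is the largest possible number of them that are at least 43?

With k values at 43 or above and the rest at least 4, the sum is at least 48 + 39k.
Since the sum is 315, we need 39k ≤ 267, i.e. k ≤ 6.
k = 6 is achieved by 6 values at 43 and 6 at 4, total 282; add 33 to one value (staying below 43) to reach 315.

6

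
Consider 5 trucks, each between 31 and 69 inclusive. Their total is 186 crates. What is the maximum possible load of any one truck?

Maximizing one value means minimizing the remaining 4.
The other 4 contribute at least 4 × 31 = 124, leaving at most 186 − 124 = 62.
Since 62 ≤ 69, this is achievable: one at 62 and 4 at 31.

62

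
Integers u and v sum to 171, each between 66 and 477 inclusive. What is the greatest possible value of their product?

7310

For a fixed sum, the product uv is largest when u and v are as close as possible.
Taking u = 85 and v = 86 (both in [66, 477]) gives uv = 7310.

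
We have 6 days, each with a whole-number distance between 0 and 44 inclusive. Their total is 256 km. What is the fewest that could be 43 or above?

2

Each value short of 43 is at most 42, costing at least 44 − 42 = 2 against the maximum total of 264.
We can afford to lose at most 264 − 256 = 8, so at most ⌊8/2⌋ = 4 fall short, and at least 2 are ≥ 43.
Exactly 2 works: 2 values at 44 and 4 at 42 total 256.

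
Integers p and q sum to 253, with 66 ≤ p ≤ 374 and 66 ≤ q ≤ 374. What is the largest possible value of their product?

16002

pq = p(253 − p) is maximized when p is as near 253/2 as the bounds allow.
Taking p = 126 and q = 127 (both in [66, 374]) gives pq = 16002.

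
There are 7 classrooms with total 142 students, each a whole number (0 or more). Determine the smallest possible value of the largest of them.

Some value must be at least ⌈142/7⌉ = 21, since 7 × 20 = 140 < 142.
Achievable: 2 of them at 21 and 5 at 20 total 142.

21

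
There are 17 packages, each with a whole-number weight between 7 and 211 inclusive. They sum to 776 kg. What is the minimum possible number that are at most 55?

Each value above 55 is at least 56, contributing at least 56 − 7 = 49 above the floor 7.
The sum exceeds the floor total 119 by 657, so at most ⌊657/49⌋ = 13 exceed 55, and at least 4 are ≤ 55.
Exactly 4 works: 4 values at 7 and 13 at 56 total 756; raise one of the low values by 20 (still ≤ 55) to hit 776.

4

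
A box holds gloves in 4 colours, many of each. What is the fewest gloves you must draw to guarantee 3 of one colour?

9

In the worst case you draw 2 of each of the 4 colours: 4 × 2 = 8.
One more forces 3 of some colour, so 8 + 1 = 9.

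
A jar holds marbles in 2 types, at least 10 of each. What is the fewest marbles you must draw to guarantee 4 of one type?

You could draw 3 of every type without reaching 4 of any — 6 in all.
One more forces 4 of some type, so 6 + 1 = 7.

7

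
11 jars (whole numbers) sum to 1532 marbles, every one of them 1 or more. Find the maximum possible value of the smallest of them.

The 11 values sum to 1532, so their minimum is at most ⌊1532/11⌋ = 139.
Taking 8 copies of 139 and 3 copies of 140 gives exactly 1532, so 139 is attained.

139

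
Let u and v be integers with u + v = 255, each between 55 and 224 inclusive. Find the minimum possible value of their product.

11000

For a fixed sum, uv is smallest when u and v are as far apart as possible.
At the endpoint u = 55, v = 255 − 55 = 200, so uv = 55 × 200 = 11000.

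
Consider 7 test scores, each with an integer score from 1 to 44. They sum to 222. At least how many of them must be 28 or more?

If only k of them are at least 28, the other 7 − k are at most 27, so the total is at most k·44 + (7 − k)·27.
This must reach 222, so k·44 + (7 − k)·27 ≥ 222, giving k ≥ 2.
Exactly 2 works: 2 values at 44 and 5 at 27 total 223; lower one of the high values by 1 (still ≥ 28) to hit 222.

2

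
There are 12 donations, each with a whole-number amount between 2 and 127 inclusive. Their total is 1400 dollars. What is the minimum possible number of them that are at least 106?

7

If only k of them are at least 106, the other 12 − k are at most 105, so the total is at most k·127 + (12 − k)·105.
This must reach 1400, so k·127 + (12 − k)·105 ≥ 1400, giving k ≥ 7.
Exactly 7 works: 7 values at 127 and 5 at 105 total 1414; lower one of the high values by 14 (still ≥ 106) to hit 1400.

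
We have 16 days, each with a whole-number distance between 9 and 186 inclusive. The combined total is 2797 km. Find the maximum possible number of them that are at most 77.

1

Suppose k of them are at most 77. Those contribute at most 77 each and the rest at most 186 each.
So the total is at most 77k + 186(16 − k) = 2976 − 109k. This must still be ≥ 2797, so k ≤ 1.
k = 1 is achieved by 1 value at 77 and 15 at 186, total 2867; lower one of the 186's by 70 (still > 77) to reach 2797.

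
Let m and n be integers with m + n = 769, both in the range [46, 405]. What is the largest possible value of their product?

147840

With m + n fixed, mn peaks when the two are closest together.
Taking m = 384 and n = 385 (both in [46, 405]) gives mn = 147840.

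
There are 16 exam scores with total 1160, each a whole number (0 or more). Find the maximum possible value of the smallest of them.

72

The average is 1160/16 < 73, so some value is ≤ 72.
Equality holds with 8 values of 72 and 8 values of 73.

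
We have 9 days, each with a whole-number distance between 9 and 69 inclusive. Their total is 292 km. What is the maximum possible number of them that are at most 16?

6

Each value at 16 or below falls at least 69 − 16 = 53 short of the ceiling 69.
The ceiling total is 9 × 69 = 621, and we need 292, so at most ⌊(621 − 292)/53⌋ = 6 can be that low.
k = 6 is achieved by 6 values at 16 and 3 at 69, total 303; lower one of the 69's by 11 (still > 16) to reach 292.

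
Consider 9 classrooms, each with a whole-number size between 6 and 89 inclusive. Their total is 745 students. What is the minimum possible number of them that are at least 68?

Each value short of 68 is at most 67, costing at least 89 − 67 = 22 against the maximum total of 801.
We can afford to lose at most 801 − 745 = 56, so at most ⌊56/22⌋ = 2 fall short, and at least 7 are ≥ 68.
Exactly 7 works: 7 values at 89 and 2 at 67 total 757; lower one of the high values by 12 (still ≥ 68) to hit 745.

7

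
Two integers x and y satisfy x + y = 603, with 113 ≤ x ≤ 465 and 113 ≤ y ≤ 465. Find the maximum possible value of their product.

90902

For a fixed sum, the product xy is largest when x and y are as close as possible.
Taking x = 301 and y = 302 (both in [113, 465]) gives xy = 90902.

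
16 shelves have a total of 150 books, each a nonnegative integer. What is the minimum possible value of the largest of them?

The 16 values sum to 150, so their maximum is at least ⌈150/16⌉ = 10.
Taking 10 copies of 9 and 6 copies of 10 gives exactly 150, so 10 is attained.

10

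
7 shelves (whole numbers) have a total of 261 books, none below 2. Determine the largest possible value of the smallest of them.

37

If every one of the 7 were at least 38, the total would be at least 7 × 38 = 266 > 261.
Equality holds with 5 values of 37 and 2 values of 38.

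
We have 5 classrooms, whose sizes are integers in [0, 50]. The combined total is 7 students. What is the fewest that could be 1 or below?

2

Each value above 1 is at least 2, contributing at least 2 − 0 = 2 above the floor 0.
The sum exceeds the floor total 0 by 7, so at most ⌊7/2⌋ = 3 exceed 1, and at least 2 are ≤ 1.
Exactly 2 works: 2 values at 0 and 3 at 2 total 6; raise one of the low values by 1 (still ≤ 1) to hit 7.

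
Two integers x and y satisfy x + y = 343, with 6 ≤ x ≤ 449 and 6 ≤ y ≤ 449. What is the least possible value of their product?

xy = x(343 − x) is concave in x, so over [6, 337] it is minimized at an endpoint.
The extreme feasible split is x = 6, y = 337, giving xy = 2022.

2022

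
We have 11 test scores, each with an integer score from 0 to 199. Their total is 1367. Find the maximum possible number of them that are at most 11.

Suppose k of them are at most 11. Those contribute at most 11 each and the rest at most 199 each.
So the total is at most 11k + 199(11 − k) = 2189 − 188k. This must still be ≥ 1367, so k ≤ 4.
k = 4 is achieved by 4 values at 11 and 7 at 199, total 1437; lower one of the 199's by 70 (still > 11) to reach 1367.

4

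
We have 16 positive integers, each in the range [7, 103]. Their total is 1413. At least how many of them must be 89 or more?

1

Each value short of 89 is at most 88, costing at least 103 − 88 = 15 against the maximum total of 1648.
We can afford to lose at most 1648 − 1413 = 235, so at most ⌊235/15⌋ = 15 fall short, and at least 1 are ≥ 89.
Exactly 1 works: 1 value at 103 and 15 at 88 total 1423; lower one of the high values by 10 (still ≥ 89) to hit 1413.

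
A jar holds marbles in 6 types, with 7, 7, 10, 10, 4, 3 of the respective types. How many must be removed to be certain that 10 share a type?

In the worst case you take as many as possible of each type without reaching 10: 7 + 7 + 9 + 9 + 4 + 3 = 39.
The next one must give 10 of some type, so 39 + 1 = 40.

40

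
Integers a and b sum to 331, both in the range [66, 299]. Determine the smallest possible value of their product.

17490

Since a + b is fixed, pushing one of them to its bound minimizes the product.
The extreme feasible split is a = 66, b = 265, giving ab = 17490.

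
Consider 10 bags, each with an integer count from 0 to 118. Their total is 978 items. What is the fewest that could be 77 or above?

6

If only k of them are at least 77, the other 10 − k are at most 76, so the total is at most k·118 + (10 − k)·76.
This must reach 978, so k·118 + (10 − k)·76 ≥ 978, giving k ≥ 6.
Exactly 6 works: 6 values at 118 and 4 at 76 total 1012; lower one of the high values by 34 (still ≥ 77) to hit 978.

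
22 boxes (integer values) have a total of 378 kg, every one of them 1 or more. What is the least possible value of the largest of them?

The average is 378/22 > 17, so not all 22 can be 17 or less; the largest is ≥ 18.
Achievable: 4 of them at 18 and 18 at 17 total 378.

18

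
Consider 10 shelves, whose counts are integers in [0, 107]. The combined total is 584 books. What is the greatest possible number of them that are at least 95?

If k of the values are ≥ 95, the total is ≥ 95k + 0(10 − k).
Setting 95k + 0(10 − k) ≤ 584 gives 95k ≤ 584, so k ≤ 6.
k = 6 is achieved by 6 values at 95 and 4 at 0, total 570; add 14 to one value (staying below 95) to reach 584.

6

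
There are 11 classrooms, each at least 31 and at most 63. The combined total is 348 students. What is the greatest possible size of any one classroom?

38

To make one classroom as large as possible, make the other 10 as small as possible.
The other 10 contribute at least 10 × 31 = 310, leaving at most 348 − 310 = 38.
Since 38 ≤ 63, this is achievable: one at 38 and 10 at 31.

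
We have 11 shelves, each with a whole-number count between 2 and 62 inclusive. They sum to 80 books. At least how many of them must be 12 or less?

6

If only k of them are at most 12, the other 11 − k are at least 13, so the total is at least (11 − k)·13 + k·2.
This is ≤ 80, so (11 − k)·13 + 2k ≤ 80, which gives k ≥ 6.
Exactly 6 works: 6 values at 2 and 5 at 13 total 77; raise one of the low values by 3 (still ≤ 12) to hit 80.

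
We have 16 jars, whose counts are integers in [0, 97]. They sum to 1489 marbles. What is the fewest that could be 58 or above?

Suppose at most 16 − j of them reach 58; then j values are ≤ 57 and the rest ≤ 97.
The total is then ≤ 57·j + 97·(16 − j) = 1552 − 40j. For this to be ≥ 1489 we need j ≤ 1, so at least 16 − 1 = 15 must reach 58.
Exactly 15 works: 15 values at 97 and 1 at 57 total 1512; lower one of the high values by 23 (still ≥ 58) to hit 1489.

15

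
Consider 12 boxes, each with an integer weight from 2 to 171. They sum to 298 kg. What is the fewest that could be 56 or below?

8

Let j be the number exceeding 56. Then the total is ≥ 57·j + 2·(12 − j) = 24 + 55j.
So 55j ≤ 274 and j ≤ 4; hence at least 12 − 4 = 8 are ≤ 56.
Exactly 8 works: 8 values at 2 and 4 at 57 total 244; raise one of the low values by 54 (still ≤ 56) to hit 298.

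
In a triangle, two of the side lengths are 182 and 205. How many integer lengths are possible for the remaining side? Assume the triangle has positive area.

The triangle inequality gives |182 − 205| < c < 182 + 205, i.e. 23 < c < 387.
So c can be any integer from 24 to 386: 363 values.

363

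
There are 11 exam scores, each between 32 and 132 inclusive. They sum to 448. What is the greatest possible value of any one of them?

128

To make one score as large as possible, make the other 10 as small as possible.
The other 10 contribute at least 10 × 32 = 320, leaving at most 448 − 320 = 128.
Since 128 ≤ 132, this is achievable: one at 128 and 10 at 32.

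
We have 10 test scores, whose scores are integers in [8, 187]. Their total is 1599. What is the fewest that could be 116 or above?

7

Each value short of 116 is at most 115, costing at least 187 − 115 = 72 against the maximum total of 1870.
We can afford to lose at most 1870 − 1599 = 271, so at most ⌊271/72⌋ = 3 fall short, and at least 7 are ≥ 116.
Exactly 7 works: 7 values at 187 and 3 at 115 total 1654; lower one of the high values by 55 (still ≥ 116) to hit 1599.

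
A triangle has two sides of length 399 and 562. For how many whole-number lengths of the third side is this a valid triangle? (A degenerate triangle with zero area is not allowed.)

The triangle inequality gives |399 − 562| < c < 399 + 562, i.e. 163 < c < 961.
So c can be any integer from 164 to 960: 797 values.

797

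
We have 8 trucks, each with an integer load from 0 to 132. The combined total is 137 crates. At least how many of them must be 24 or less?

Let j be the number exceeding 24. Then the total is ≥ 25·j + 0·(8 − j) = 0 + 25j.
So 25j ≤ 137 and j ≤ 5; hence at least 8 − 5 = 3 are ≤ 24.
Exactly 3 works: 3 values at 0 and 5 at 25 total 125; raise one of the low values by 12 (still ≤ 24) to hit 137.

3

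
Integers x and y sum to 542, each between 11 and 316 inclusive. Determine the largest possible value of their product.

For a fixed sum, the product xy is largest when x and y are as close as possible.
Taking x = 271 and y = 271 (both in [11, 316]) gives xy = 73441.

73441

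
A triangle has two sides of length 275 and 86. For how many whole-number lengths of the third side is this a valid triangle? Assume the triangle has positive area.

171

The triangle inequality gives |275 − 86| < c < 275 + 86, i.e. 189 < c < 361.
So c can be any integer from 190 to 360: 171 values.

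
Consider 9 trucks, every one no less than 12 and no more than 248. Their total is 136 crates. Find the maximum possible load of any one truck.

40

Maximizing one value means minimizing the remaining 8.
The other 8 contribute at least 8 × 12 = 96, leaving at most 136 − 96 = 40.
Since 40 ≤ 248, this is achievable: one at 40 and 8 at 12.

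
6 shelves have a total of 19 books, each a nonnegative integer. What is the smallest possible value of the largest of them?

If every one of the 6 were at most 3, the total would be at most 6 × 3 = 18 < 19.
Taking 5 copies of 3 and 1 copy of 4 gives exactly 19, so 4 is attained.

4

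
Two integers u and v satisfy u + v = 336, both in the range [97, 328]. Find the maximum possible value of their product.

28224

uv = u(336 − u) is maximized when u is as near 336/2 as the bounds allow.
Taking u = 168 and v = 168 (both in [97, 328]) gives uv = 28224.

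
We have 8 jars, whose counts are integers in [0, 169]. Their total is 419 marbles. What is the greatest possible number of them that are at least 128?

3

With k values at 128 or above and the rest at least 0, the sum is at least 0 + 128k.
Since the sum is 419, we need 128k ≤ 419, i.e. k ≤ 3.
k = 3 is achieved by 3 values at 128 and 5 at 0, total 384; add 35 to one value (staying below 128) to reach 419.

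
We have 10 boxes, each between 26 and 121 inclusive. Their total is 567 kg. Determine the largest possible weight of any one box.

121

To make one box as large as possible, make the other 9 as small as possible.
The other 9 contribute at least 9 × 26 = 234, leaving at most 567 − 234 = 333.
But each box is capped at 121, so the maximum is 121.
Achievable: one at 121 and the other 9 totalling 446, which fits since 9 × 26 ≤ 446 ≤ 9 × 121.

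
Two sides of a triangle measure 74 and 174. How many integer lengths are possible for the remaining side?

The triangle inequality gives |74 − 174| < c < 74 + 174, i.e. 100 < c < 248.
So c can be any integer from 101 to 247: 147 values.

147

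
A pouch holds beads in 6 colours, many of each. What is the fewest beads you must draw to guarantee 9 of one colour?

You could draw 8 of every colour without reaching 9 of any — 48 in all.
One more forces 9 of some colour, so 48 + 1 = 49.

49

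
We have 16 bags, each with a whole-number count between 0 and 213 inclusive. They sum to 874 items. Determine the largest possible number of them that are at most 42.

14

Each value at 42 or below falls at least 213 − 42 = 171 short of the ceiling 213.
The ceiling total is 16 × 213 = 3408, and we need 874, so at most ⌊(3408 − 874)/171⌋ = 14 can be that low.
k = 14 is achieved by 14 values at 42 and 2 at 213, total 1014; lower one of the 213's by 140 (still > 42) to reach 874.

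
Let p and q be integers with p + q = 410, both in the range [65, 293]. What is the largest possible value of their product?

42025

For a fixed sum, the product pq is largest when p and q are as close as possible.
Taking p = 205 and q = 205 (both in [65, 293]) gives pq = 42025.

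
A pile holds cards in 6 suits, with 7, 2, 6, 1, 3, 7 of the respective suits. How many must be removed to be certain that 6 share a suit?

22

In the worst case you take as many as possible of each suit without reaching 6: 5 + 2 + 5 + 1 + 3 + 5 = 21.
The next one must give 6 of some suit, so 21 + 1 = 22.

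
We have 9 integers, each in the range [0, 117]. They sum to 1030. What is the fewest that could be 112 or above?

Suppose at most 9 − j of them reach 112; then j values are ≤ 111 and the rest ≤ 117.
The total is then ≤ 111·j + 117·(9 − j) = 1053 − 6j. For this to be ≥ 1030 we need j ≤ 3, so at least 9 − 3 = 6 must reach 112.
Exactly 6 works: 6 values at 117 and 3 at 111 total 1035; lower one of the high values by 5 (still ≥ 112) to hit 1030.

6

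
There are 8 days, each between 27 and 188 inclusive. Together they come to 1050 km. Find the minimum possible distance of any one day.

27

Minimizing one value means maximizing the remaining 7.
The other 7 can take up 7 × 188 = 1316 ≥ 1050 − 27, so one day can sit at its floor of 27.
Achievable: one at 27 and the other 7 totalling 1023, which fits since 7 × 27 ≤ 1023 ≤ 7 × 188.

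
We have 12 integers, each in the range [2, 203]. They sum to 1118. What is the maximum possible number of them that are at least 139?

If k of the values are ≥ 139, the total is ≥ 139k + 2(12 − k).
Setting 139k + 2(12 − k) ≤ 1118 gives 137k ≤ 1094, so k ≤ 7.
k = 7 is achieved by 7 values at 139 and 5 at 2, total 983; add 135 to one value (staying below 139) to reach 1118.

7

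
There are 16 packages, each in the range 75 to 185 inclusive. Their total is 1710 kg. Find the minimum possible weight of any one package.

To make one package as small as possible, make the other 15 as large as possible.
The other 15 can take up 15 × 185 = 2775 ≥ 1710 − 75, so one package can sit at its floor of 75.
Achievable: one at 75 and the other 15 totalling 1635, which fits since 15 × 75 ≤ 1635 ≤ 15 × 185.

75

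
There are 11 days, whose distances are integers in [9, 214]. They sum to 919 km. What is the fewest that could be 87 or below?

Each value above 87 is at least 88, contributing at least 88 − 9 = 79 above the floor 9.
The sum exceeds the floor total 99 by 820, so at most ⌊820/79⌋ = 10 exceed 87, and at least 1 are ≤ 87.
Exactly 1 works: 1 value at 9 and 10 at 88 total 889; raise one of the low values by 30 (still ≤ 87) to hit 919.

1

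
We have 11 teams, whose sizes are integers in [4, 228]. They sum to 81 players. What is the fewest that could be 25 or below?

10

Let j be the number exceeding 25. Then the total is ≥ 26·j + 4·(11 − j) = 44 + 22j.
So 22j ≤ 37 and j ≤ 1; hence at least 11 − 1 = 10 are ≤ 25.
Exactly 10 works: 10 values at 4 and 1 at 26 total 66; raise one of the low values by 15 (still ≤ 25) to hit 81.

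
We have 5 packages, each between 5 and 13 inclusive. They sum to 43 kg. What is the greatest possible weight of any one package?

Maximizing one value means minimizing the remaining 4.
The other 4 contribute at least 4 × 5 = 20, leaving at most 43 − 20 = 23.
But each package is capped at 13, so the maximum is 13.
Achievable: one at 13 and the other 4 totalling 30, which fits since 4 × 5 ≤ 30 ≤ 4 × 13.

13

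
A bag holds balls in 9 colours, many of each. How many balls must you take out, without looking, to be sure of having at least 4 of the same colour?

You could draw 3 of every colour without reaching 4 of any — 27 in all.
One more forces 4 of some colour, so 27 + 1 = 28.

28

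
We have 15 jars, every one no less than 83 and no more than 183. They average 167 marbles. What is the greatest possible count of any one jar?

To make one jar as large as possible, make the other 14 as small as possible.
The total is 15 × 167 = 2505.
The other 14 contribute at least 14 × 83 = 1162, leaving at most 2505 − 1162 = 1343.
But each jar is capped at 183, so the maximum is 183.
Achievable: one at 183 and the other 14 totalling 2322, which fits since 14 × 83 ≤ 2322 ≤ 14 × 183.

183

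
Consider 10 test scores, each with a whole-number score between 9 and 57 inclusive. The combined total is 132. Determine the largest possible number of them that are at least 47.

1

Suppose k of them are at least 47. Those contribute at least 47 each and the other 10 − k at least 9 each.
So the total is at least 47k + 9(10 − k) = 90 + 38k. This must be ≤ 132, giving k ≤ 1.
k = 1 is achieved by 1 value at 47 and 9 at 9, total 128; add 4 to one value (staying below 47) to reach 132.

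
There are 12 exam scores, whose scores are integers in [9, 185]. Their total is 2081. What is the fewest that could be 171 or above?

3

Each value short of 171 is at most 170, costing at least 185 − 170 = 15 against the maximum total of 2220.
We can afford to lose at most 2220 − 2081 = 139, so at most ⌊139/15⌋ = 9 fall short, and at least 3 are ≥ 171.
Exactly 3 works: 3 values at 185 and 9 at 170 total 2085; lower one of the high values by 4 (still ≥ 171) to hit 2081.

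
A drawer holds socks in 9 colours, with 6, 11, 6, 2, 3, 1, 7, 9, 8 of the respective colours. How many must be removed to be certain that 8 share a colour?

47

In the worst case you take as many as possible of each colour without reaching 8: 6 + 7 + 6 + 2 + 3 + 1 + 7 + 7 + 7 = 46.
The next one must give 8 of some colour, so 46 + 1 = 47.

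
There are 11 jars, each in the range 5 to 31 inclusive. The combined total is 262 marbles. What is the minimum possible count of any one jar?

To make one jar as small as possible, make the other 10 as large as possible.
The other 10 can take up 10 × 31 = 310 ≥ 262 − 5, so one jar can sit at its floor of 5.
Achievable: one at 5 and the other 10 totalling 257, which fits since 10 × 5 ≤ 257 ≤ 10 × 31.

5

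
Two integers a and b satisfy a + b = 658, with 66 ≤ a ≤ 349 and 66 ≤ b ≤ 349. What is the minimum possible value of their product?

For a fixed sum, ab is smallest when a and b are as far apart as possible.
The extreme feasible split is a = 309, b = 349, giving ab = 107841.

107841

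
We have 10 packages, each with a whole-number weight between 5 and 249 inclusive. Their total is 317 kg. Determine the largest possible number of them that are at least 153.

With k values at 153 or above and the rest at least 5, the sum is at least 50 + 148k.
Since the sum is 317, we need 148k ≤ 267, i.e. k ≤ 1.
k = 1 is achieved by 1 value at 153 and 9 at 5, total 198; add 119 to one value (staying below 153) to reach 317.

1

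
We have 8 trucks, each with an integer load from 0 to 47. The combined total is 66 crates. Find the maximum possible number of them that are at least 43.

Suppose k of them are at least 43. Those contribute at least 43 each and the other 8 − k at least 0 each.
So the total is at least 43k + 0(8 − k) = 0 + 43k. This must be ≤ 66, giving k ≤ 1.
k = 1 is achieved by 1 value at 43 and 7 at 0, total 43; add 23 to one value (staying below 43) to reach 66.

1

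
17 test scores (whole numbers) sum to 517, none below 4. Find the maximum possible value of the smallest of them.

If every one of the 17 were at least 31, the total would be at least 17 × 31 = 527 > 517.
Equality holds with 10 values of 30 and 7 values of 31.

30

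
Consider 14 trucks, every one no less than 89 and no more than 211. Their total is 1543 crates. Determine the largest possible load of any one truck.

211

To make one truck as large as possible, make the other 13 as small as possible.
The other 13 contribute at least 13 × 89 = 1157, leaving at most 1543 − 1157 = 386.
But each truck is capped at 211, so the maximum is 211.
Achievable: one at 211 and the other 13 totalling 1332, which fits since 13 × 89 ≤ 1332 ≤ 13 × 211.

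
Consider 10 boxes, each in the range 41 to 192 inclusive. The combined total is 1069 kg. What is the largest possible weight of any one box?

192

Maximizing one value means minimizing the remaining 9.
The other 9 contribute at least 9 × 41 = 369, leaving at most 1069 − 369 = 700.
But each box is capped at 192, so the maximum is 192.
Achievable: one at 192 and the other 9 totalling 877, which fits since 9 × 41 ≤ 877 ≤ 9 × 192.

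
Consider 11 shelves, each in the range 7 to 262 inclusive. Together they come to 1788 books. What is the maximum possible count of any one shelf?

Maximizing one value means minimizing the remaining 10.
The other 10 contribute at least 10 × 7 = 70, leaving at most 1788 − 70 = 1718.
But each shelf is capped at 262, so the maximum is 262.
Achievable: one at 262 and the other 10 totalling 1526, which fits since 10 × 7 ≤ 1526 ≤ 10 × 262.

262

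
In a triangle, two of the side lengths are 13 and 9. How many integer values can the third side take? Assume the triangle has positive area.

The triangle inequality gives |13 − 9| < c < 13 + 9, i.e. 4 < c < 22.
So c can be any integer from 5 to 21: 17 values.

17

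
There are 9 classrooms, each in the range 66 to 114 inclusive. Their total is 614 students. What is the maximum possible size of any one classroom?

Maximizing one value means minimizing the remaining 8.
The other 8 contribute at least 8 × 66 = 528, leaving at most 614 − 528 = 86.
Since 86 ≤ 114, this is achievable: one at 86 and 8 at 66.

86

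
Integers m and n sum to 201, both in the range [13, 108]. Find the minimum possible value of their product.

10044

For a fixed sum, mn is smallest when m and n are as far apart as possible.
The extreme feasible split is m = 93, n = 108, giving mn = 10044.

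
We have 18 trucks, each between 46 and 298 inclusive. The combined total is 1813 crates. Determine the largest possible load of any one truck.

298

Maximizing one value means minimizing the remaining 17.
The other 17 contribute at least 17 × 46 = 782, leaving at most 1813 − 782 = 1031.
But each truck is capped at 298, so the maximum is 298.
Achievable: one at 298 and the other 17 totalling 1515, which fits since 17 × 46 ≤ 1515 ≤ 17 × 298.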